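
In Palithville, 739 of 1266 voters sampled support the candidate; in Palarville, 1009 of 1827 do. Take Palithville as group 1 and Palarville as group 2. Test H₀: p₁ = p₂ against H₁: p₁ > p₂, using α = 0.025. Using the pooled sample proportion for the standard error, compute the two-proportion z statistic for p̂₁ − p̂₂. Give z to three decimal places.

p̂₁ = 739/1266 ≈ 0.58373, p̂₂ = 1009/1827 ≈ 0.55227.
Pooled p̂ = (739+1009)/(1266+1827) = 1748/3093 = 0.56515.
SE = √(p̂(1−p̂)(1/n₁+1/n₂)) = √(0.56515·0.43485·0.00133723) = √(0.000328633) = 0.01813.
z = (0.58373 − 0.55227)/0.01813 = 0.03146/0.01813 = 1.735.
p-value = P(Z > 1.735) ≈ 0.0413. With α = 0.025, fail to reject H₀.

z = 1.735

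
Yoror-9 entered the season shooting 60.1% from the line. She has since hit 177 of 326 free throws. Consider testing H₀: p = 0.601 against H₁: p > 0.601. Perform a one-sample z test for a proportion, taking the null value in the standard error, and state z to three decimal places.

p̂ = 177/326 ≈ 0.54294.
Standard error under H₀: √(0.601×0.399/326) = 0.02712.
z = (0.54294 − 0.601)/0.02712 = -0.05806/0.02712 = -2.141.

z = -2.141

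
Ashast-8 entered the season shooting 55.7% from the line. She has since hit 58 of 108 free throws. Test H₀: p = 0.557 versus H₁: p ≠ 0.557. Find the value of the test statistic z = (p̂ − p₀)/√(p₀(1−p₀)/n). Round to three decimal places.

p̂ = 58/108 ≈ 0.53704.
Standard error under H₀: √(0.557×0.443/108) = 0.04780.
z = (0.53704 − 0.557)/0.04780 = -0.01996/0.04780 = -0.418.

z = -0.418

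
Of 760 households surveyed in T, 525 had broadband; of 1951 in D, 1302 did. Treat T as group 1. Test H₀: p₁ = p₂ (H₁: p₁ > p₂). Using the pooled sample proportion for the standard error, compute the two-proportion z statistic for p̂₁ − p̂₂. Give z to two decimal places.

z = 1.17

p̂₁ = 525/760 ≈ 0.6908, p̂₂ = 1302/1951 ≈ 0.6674.
Pooled p̂ = (525+1302)/(760+1951) = 1827/2711 = 0.6739.
SE = √(p̂(1−p̂)(1/n₁+1/n₂)) = √(0.6739·0.3261·0.00182835) = √(0.000401782) = 0.0200.
z = (0.6908 − 0.6674)/0.0200 = 0.0234/0.0200 = 1.17.
p-value = P(Z > 1.169) ≈ 0.1211.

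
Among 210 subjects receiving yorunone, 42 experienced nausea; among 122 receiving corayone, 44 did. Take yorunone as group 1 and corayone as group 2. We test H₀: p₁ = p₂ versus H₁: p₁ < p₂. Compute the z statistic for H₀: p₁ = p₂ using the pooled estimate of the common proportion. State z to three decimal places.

p̂₁ = 42/210 = 0.200000, p̂₂ = 44/122 = 0.360656.
Pooled p̂ = (42+44)/(210+122) = 86/332 = 0.259036.
SE = √(p̂(1−p̂)(1/n₁+1/n₂)) = √(0.259036·0.740964·0.0129586) = √(0.00248723) = 0.049872.
z = (0.200000 − 0.360656)/0.049872 = -0.160656/0.049872 = -3.221.

z = -3.221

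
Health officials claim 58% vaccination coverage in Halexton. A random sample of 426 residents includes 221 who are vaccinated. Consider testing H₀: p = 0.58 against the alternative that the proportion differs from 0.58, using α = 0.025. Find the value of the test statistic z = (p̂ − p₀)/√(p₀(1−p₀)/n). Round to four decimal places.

z = -2.5601

p̂ = 221/426 ≈ 0.5187793.
Under H₀, SE = √(0.58·0.42/426) = √(0.000571831) = 0.0239130.
z = (0.5187793 − 0.58)/0.0239130 = -0.0612207/0.0239130 = -2.5601.
p-value = 2·P(Z > 2.560) ≈ 0.0105, so at α = 0.025 we reject H₀.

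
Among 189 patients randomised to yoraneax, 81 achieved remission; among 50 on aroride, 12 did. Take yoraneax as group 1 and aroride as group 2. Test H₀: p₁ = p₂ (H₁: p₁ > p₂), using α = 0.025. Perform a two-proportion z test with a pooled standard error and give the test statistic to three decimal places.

p̂₁ = 81/189 ≈ 0.42857, p̂₂ = 12/50 ≈ 0.24000.
Pooled p̂ = (81+12)/(189+50) = 93/239 = 0.38912.
SE = √(p̂(1−p̂)(1/n₁+1/n₂)) = √(0.38912·0.61088·0.025291) = √(0.00601182) = 0.07754.
z = (0.42857 − 0.24000)/0.07754 = 0.18857/0.07754 = 2.432.
p-value = P(Z > 2.432) ≈ 0.0075. With α = 0.025, reject H₀.

z = 2.432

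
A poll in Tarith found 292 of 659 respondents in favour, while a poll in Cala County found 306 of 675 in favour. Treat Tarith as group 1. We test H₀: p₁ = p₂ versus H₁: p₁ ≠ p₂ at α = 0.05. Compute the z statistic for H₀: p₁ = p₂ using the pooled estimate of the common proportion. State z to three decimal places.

z = -0.376

p̂₁ = 292/659 ≈ 0.44310, p̂₂ = 306/675 ≈ 0.45333.
Pooled p̂ = (292+306)/(659+675) = 598/1334 = 0.44828.
SE = √(0.247325 × 0.00299893) = 0.02723.
z = (0.44310 − 0.45333)/0.02723 = -0.01023/0.02723 = -0.376.
Two-sided p-value ≈ 2·Φ(−0.376) = 0.7070, so at α = 0.05 we fail to reject H₀.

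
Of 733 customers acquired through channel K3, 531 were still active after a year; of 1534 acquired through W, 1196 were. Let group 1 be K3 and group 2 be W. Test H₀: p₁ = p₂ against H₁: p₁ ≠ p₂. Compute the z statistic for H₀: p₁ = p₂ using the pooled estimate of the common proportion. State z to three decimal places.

z = -2.888

p̂₁ = 531/733 ≈ 0.72442, p̂₂ = 1196/1534 ≈ 0.77966.
Pooled p̂ = (531+1196)/(733+1534) = 1727/2267 = 0.76180.
SE = √(p̂(1−p̂)(1/n₁+1/n₂)) = √(0.76180·0.23820·0.00201615) = √(0.000365852) = 0.01913.
z = (0.72442 − 0.77966)/0.01913 = -0.05524/0.01913 = -2.888.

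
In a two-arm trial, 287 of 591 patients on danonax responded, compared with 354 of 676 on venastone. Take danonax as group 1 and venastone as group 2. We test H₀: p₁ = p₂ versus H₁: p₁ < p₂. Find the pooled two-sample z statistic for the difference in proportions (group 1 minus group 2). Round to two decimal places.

z = -1.35

p̂₁ = 287/591 ≈ 0.4856, p̂₂ = 354/676 ≈ 0.5237.
Pooled p̂ = (287+354)/(591+676) = 641/1267 = 0.5059.
SE = √(0.249965 × 0.00317134) = 0.0282.
z = (0.4856 − 0.5237)/0.0282 = -0.0381/0.0282 = -1.35.
p-value = P(Z < -1.351) ≈ 0.0883.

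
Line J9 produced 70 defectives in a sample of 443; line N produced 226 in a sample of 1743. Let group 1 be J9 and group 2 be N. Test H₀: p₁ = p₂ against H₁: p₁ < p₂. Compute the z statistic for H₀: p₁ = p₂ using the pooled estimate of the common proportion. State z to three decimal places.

p̂₁ = 70/443 ≈ 0.15801, p̂₂ = 226/1743 ≈ 0.12966.
Pooled p̂ = (70+226)/(443+1743) = 296/2186 = 0.13541.
SE = √(0.117072 × 0.00283106) = 0.01821.
z = (0.15801 − 0.12966)/0.01821 = 0.02835/0.01821 = 1.557.
p-value = P(Z < 1.557) ≈ 0.9403.

z = 1.557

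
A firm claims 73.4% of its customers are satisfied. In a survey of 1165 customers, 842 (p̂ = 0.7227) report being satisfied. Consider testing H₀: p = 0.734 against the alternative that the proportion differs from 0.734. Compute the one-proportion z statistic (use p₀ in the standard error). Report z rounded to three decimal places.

z = -0.869

p̂ = 842/1165 ≈ 0.72275.
Standard error under H₀: √(0.734×0.266/1165) = 0.01295.
z = (0.72275 − 0.734)/0.01295 = -0.01125/0.01295 = -0.869.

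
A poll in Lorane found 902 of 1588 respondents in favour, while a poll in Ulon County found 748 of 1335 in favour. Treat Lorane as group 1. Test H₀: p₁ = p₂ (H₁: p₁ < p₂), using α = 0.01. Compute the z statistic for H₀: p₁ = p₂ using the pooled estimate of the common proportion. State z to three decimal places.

p̂₁ = 902/1588 ≈ 0.56801, p̂₂ = 748/1335 ≈ 0.56030.
Pooled p̂ = (902+748)/(1588+1335) = 1650/2923 = 0.56449.
SE = √(0.245841 × 0.00137879) = 0.01841.
z = (0.56801 − 0.56030)/0.01841 = 0.00771/0.01841 = 0.419.
p-value = P(Z < 0.419) ≈ 0.6623; since p > α = 0.01, fail to reject H₀.

z = 0.419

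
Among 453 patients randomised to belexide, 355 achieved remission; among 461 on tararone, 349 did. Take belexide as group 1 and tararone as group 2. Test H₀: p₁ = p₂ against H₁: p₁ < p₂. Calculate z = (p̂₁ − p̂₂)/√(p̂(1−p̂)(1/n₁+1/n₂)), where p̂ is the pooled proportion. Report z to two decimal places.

p̂₁ = 355/453 = 0.7837, p̂₂ = 349/461 = 0.7570.
Pooled p̂ = (355+349)/(453+461) = 704/914 = 0.7702.
SE = √(0.17697 × 0.0043767) = 0.0278.
z = (0.7837 − 0.7570)/0.0278 = 0.0267/0.0278 = 0.96.
p-value = P(Z < 0.956) ≈ 0.8305.

z = 0.96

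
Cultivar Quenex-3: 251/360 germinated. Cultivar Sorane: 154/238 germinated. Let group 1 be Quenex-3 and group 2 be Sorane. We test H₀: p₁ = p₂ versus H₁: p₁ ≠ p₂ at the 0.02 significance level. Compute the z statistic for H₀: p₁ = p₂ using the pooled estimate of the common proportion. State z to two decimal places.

z = 1.28

p̂₁ = 251/360 ≈ 0.6972, p̂₂ = 154/238 ≈ 0.6471.
Pooled p̂ = (251+154)/(360+238) = 405/598 = 0.6773.
SE = √(0.21858 × 0.00697946) = 0.0391.
z = (0.6972 − 0.6471)/0.0391 = 0.0501/0.0391 = 1.28.
p-value = 2·P(Z > 1.284) ≈ 0.1990; since p > α = 0.02, fail to reject H₀.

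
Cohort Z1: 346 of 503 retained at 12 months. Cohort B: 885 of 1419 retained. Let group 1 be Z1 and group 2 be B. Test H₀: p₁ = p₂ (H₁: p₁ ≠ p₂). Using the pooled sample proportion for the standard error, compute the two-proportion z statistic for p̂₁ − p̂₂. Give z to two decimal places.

z = 2.58

p̂₁ = 346/503 = 0.6879, p̂₂ = 885/1419 = 0.6237.
Pooled p̂ = (346+885)/(503+1419) = 1231/1922 = 0.6405.
SE = √(p̂(1−p̂)(1/n₁+1/n₂)) = √(0.6405·0.3595·0.00269279) = √(0.000620058) = 0.0249.
z = (0.6879 − 0.6237)/0.0249 = 0.0642/0.0249 = 2.58.
Two-sided p-value ≈ 2·Φ(−2.578) = 0.0099.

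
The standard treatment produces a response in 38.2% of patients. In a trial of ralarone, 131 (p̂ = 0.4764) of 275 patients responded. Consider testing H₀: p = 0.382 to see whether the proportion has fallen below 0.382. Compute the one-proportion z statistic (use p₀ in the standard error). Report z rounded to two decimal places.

p̂ = 131/275 = 0.4764.
Standard error under H₀: √(0.382×0.618/275) = 0.0293.
z = (0.4764 − 0.382)/0.0293 = 0.0944/0.0293 = 3.22.

z = 3.22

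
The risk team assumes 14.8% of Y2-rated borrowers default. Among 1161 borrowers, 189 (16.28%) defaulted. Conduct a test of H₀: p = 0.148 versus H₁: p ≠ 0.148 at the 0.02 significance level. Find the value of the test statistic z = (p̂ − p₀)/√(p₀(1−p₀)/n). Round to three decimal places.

p̂ = 189/1161 = 0.16279.
Under H₀, SE = √(0.148·0.852/1161) = √(0.00010861) = 0.01042.
z = (0.16279 − 0.148)/0.01042 = 0.01479/0.01042 = 1.419.
p-value = 2·P(Z > 1.419) ≈ 0.1558, so at α = 0.02 we fail to reject H₀.

z = 1.419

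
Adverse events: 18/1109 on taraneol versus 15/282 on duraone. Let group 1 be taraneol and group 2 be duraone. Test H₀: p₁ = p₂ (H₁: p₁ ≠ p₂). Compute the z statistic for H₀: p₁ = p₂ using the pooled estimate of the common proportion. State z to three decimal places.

z = -3.642

p̂₁ = 18/1109 ≈ 0.0162308, p̂₂ = 15/282 ≈ 0.0531915.
Pooled p̂ = (18+15)/(1109+282) = 33/1391 = 0.0237239.
SE = √(p̂(1−p̂)(1/n₁+1/n₂)) = √(0.0237239·0.9762761·0.00444781) = √(0.000103016) = 0.0101497.
z = (0.0162308 − 0.0531915)/0.0101497 = -0.0369607/0.0101497 = -3.642.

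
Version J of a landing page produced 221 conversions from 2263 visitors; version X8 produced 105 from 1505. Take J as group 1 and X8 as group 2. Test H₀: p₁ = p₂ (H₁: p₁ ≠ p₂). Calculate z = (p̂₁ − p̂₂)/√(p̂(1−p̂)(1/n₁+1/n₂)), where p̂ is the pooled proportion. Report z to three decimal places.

z = 2.983

p̂₁ = 221/2263 ≈ 0.09766, p̂₂ = 105/1505 ≈ 0.06977.
Pooled p̂ = (221+105)/(2263+1505) = 326/3768 = 0.08652.
SE = √(0.0790327 × 0.00110634) = 0.00935.
z = (0.09766 − 0.06977)/0.00935 = 0.02789/0.00935 = 2.983.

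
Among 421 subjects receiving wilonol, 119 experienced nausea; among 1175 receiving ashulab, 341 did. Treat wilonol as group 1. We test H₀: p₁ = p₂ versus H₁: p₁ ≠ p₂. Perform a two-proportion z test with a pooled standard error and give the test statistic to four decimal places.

z = -0.2936

p̂₁ = 119/421 ≈ 0.282660, p̂₂ = 341/1175 ≈ 0.290213.
Pooled p̂ = (119+341)/(421+1175) = 460/1596 = 0.288221.
SE = √(0.205149 × 0.00322636) = 0.025727.
z = (0.282660 − 0.290213)/0.025727 = -0.007553/0.025727 = -0.2936.
Two-sided p-value ≈ 2·Φ(−0.294) = 0.7691.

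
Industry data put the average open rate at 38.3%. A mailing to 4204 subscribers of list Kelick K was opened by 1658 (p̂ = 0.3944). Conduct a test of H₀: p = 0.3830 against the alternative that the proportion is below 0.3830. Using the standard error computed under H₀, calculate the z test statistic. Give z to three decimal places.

z = 1.519

p̂ = 1658/4204 ≈ 0.39439.
Under H₀, SE = √(0.383·0.617/4204) = √(5.6211e-05) = 0.00750.
z = (0.39439 − 0.383)/0.00750 = 0.01139/0.00750 = 1.519.
p-value = P(Z < 1.519) ≈ 0.9356.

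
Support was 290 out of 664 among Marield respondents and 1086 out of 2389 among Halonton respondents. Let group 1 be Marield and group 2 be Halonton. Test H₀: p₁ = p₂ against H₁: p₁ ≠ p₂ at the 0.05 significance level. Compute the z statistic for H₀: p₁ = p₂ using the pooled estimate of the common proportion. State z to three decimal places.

z = -0.817

p̂₁ = 290/664 = 0.43675, p̂₂ = 1086/2389 = 0.45458.
Pooled p̂ = (290+1086)/(664+2389) = 1376/3053 = 0.45070.
SE = √(p̂(1−p̂)(1/n₁+1/n₂)) = √(0.45070·0.54930·0.00192461) = √(0.000476475) = 0.02183.
z = (0.43675 − 0.45458)/0.02183 = -0.01783/0.02183 = -0.817.
p-value = 2·P(Z > 0.817) ≈ 0.4139. With α = 0.05, fail to reject H₀.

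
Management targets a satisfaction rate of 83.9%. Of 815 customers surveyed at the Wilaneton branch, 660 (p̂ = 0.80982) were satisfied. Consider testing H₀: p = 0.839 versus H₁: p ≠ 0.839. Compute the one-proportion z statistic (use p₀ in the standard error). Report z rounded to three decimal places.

p̂ = 660/815 = 0.80982.
SE = √(p₀(1−p₀)/n) = √(0.13508/815) = 0.01287.
z = (0.80982 − 0.839)/0.01287 = -0.02918/0.01287 = -2.267.
Two-sided p-value ≈ 2·Φ(−2.267) = 0.0234.

z = -2.267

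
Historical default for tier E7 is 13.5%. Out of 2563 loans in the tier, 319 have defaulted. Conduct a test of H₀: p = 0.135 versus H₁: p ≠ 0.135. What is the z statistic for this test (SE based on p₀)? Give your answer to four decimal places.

z = -1.5610

p̂ = 319/2563 = 0.1244635.
SE = √(p₀(1−p₀)/n) = √(0.11678/2563) = 0.0067500.
z = (0.1244635 − 0.135)/0.0067500 = -0.0105365/0.0067500 = -1.5610.
Two-sided p-value ≈ 2·Φ(−1.561) = 0.1185.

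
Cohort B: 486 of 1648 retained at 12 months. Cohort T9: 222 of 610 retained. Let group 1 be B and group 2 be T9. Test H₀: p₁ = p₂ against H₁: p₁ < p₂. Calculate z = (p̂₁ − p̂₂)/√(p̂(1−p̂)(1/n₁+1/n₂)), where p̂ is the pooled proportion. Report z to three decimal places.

p̂₁ = 486/1648 = 0.2949029, p̂₂ = 222/610 = 0.3639344.
Pooled p̂ = (486+222)/(1648+610) = 708/2258 = 0.3135518.
SE = √(0.215237 × 0.00224614) = 0.0219876.
z = (0.2949029 − 0.3639344)/0.0219876 = -0.0690315/0.0219876 = -3.140.

z = -3.140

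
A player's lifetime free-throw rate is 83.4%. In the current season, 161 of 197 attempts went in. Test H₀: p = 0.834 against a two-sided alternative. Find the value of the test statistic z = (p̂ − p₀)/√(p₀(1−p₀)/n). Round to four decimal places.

z = -0.6315

p̂ = 161/197 ≈ 0.817259.
Standard error under H₀: √(0.834×0.166/197) = 0.026510.
z = (0.817259 − 0.834)/0.026510 = -0.016741/0.026510 = -0.6315.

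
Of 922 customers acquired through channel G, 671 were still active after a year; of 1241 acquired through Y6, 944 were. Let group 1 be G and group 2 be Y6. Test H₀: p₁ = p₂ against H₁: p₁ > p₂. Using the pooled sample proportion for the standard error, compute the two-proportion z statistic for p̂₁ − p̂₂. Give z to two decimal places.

p̂₁ = 671/922 = 0.7278, p̂₂ = 944/1241 = 0.7607.
Pooled p̂ = (671+944)/(922+1241) = 1615/2163 = 0.7466.
SE = √(p̂(1−p̂)(1/n₁+1/n₂)) = √(0.7466·0.2534·0.0018904) = √(0.000357597) = 0.0189.
z = (0.7278 − 0.7607)/0.0189 = -0.0329/0.0189 = -1.74.

z = -1.74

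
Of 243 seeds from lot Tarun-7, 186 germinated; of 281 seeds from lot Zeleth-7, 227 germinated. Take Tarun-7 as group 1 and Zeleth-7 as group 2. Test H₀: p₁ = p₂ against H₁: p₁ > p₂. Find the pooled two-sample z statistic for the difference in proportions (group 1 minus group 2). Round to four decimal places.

p̂₁ = 186/243 = 0.765432, p̂₂ = 227/281 = 0.807829.
Pooled p̂ = (186+227)/(243+281) = 413/524 = 0.788168.
SE = √(p̂(1−p̂)(1/n₁+1/n₂)) = √(0.788168·0.211832·0.00767395) = √(0.00128124) = 0.035794.
z = (0.765432 − 0.807829)/0.035794 = -0.042397/0.035794 = -1.1845.

z = -1.1845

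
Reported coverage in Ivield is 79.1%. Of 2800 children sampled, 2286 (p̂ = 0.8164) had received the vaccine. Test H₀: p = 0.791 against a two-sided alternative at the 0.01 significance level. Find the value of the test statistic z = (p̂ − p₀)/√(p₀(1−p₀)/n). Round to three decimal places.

p̂ = 2286/2800 = 0.816429.
SE = √(p₀(1−p₀)/n) = √(0.16532/2800) = 0.007684.
z = (0.816429 − 0.791)/0.007684 = 0.025429/0.007684 = 3.309.
p-value = 2·P(Z > 3.309) ≈ 0.0009, so at α = 0.01 we reject H₀.

z = 3.309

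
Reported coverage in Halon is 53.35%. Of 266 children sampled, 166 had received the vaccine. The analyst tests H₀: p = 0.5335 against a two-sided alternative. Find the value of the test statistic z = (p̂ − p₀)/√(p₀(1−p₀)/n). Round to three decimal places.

p̂ = 166/266 ≈ 0.624060.
SE = √(p₀(1−p₀)/n) = √(0.24888/266) = 0.030588.
z = (0.624060 − 0.5335)/0.030588 = 0.090560/0.030588 = 2.961.
p-value = 2·P(Z > 2.961) ≈ 0.0031.

z = 2.961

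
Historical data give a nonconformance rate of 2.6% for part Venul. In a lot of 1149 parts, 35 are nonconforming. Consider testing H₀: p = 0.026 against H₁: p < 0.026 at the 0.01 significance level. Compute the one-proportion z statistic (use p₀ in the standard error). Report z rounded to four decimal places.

p̂ = 35/1149 = 0.0304613.
Standard error under H₀: √(0.026×0.974/1149) = 0.0046947.
z = (0.0304613 − 0.026)/0.0046947 = 0.0044613/0.0046947 = 0.9503.
p-value = P(Z < 0.950) ≈ 0.8290; since p > α = 0.01, fail to reject H₀.

z = 0.9503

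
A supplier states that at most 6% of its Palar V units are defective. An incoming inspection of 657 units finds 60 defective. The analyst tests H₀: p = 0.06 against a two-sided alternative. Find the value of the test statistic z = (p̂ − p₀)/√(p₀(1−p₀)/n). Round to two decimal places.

z = 3.38

p̂ = 60/657 ≈ 0.09132.
Under H₀, SE = √(0.06·0.94/657) = √(8.58447e-05) = 0.00927.
z = (0.09132 − 0.06)/0.00927 = 0.03132/0.00927 = 3.38.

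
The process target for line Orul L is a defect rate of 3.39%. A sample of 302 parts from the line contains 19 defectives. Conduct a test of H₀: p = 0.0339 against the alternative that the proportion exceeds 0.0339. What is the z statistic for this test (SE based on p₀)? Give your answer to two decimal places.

z = 2.79

p̂ = 19/302 = 0.0629.
Under H₀, SE = √(0.0339·0.9661/302) = √(0.000108446) = 0.0104.
z = (0.0629 − 0.0339)/0.0104 = 0.0290/0.0104 = 2.79.
p-value = P(Z > 2.786) ≈ 0.0027.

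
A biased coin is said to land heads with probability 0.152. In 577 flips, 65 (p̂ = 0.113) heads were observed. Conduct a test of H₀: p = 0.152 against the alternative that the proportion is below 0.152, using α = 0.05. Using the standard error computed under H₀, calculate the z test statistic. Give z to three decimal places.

p̂ = 65/577 = 0.112652.
Under H₀, SE = √(0.152·0.848/577) = √(0.00022339) = 0.014946.
z = (0.112652 − 0.152)/0.014946 = -0.039348/0.014946 = -2.633.
p-value = P(Z < -2.633) ≈ 0.0042, so at α = 0.05 we reject H₀.

z = -2.633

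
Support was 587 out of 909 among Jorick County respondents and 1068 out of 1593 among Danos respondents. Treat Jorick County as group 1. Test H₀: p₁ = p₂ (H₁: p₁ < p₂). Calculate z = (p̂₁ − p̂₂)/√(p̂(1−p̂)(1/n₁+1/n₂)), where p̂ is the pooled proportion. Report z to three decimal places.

p̂₁ = 587/909 ≈ 0.64576, p̂₂ = 1068/1593 ≈ 0.67043.
Pooled p̂ = (587+1068)/(909+1593) = 1655/2502 = 0.66147.
SE = √(0.223927 × 0.00172786) = 0.01967.
z = (0.64576 − 0.67043)/0.01967 = -0.02467/0.01967 = -1.254.

z = -1.254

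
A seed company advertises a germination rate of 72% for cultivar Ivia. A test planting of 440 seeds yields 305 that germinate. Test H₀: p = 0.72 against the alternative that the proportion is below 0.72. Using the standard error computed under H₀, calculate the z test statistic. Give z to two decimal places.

p̂ = 305/440 ≈ 0.6932.
SE = √(p₀(1−p₀)/n) = √(0.2016/440) = 0.0214.
z = (0.6932 − 0.72)/0.0214 = -0.0268/0.0214 = -1.25.

z = -1.25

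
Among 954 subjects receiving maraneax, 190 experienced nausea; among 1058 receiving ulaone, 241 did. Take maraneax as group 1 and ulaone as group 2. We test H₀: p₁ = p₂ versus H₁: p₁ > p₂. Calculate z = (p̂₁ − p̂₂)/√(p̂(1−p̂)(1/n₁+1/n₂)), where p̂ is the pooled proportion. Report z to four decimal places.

p̂₁ = 190/954 = 0.199161, p̂₂ = 241/1058 = 0.227788.
Pooled p̂ = (190+241)/(954+1058) = 431/2012 = 0.214215.
SE = √(p̂(1−p̂)(1/n₁+1/n₂)) = √(0.214215·0.785785·0.0019934) = √(0.000335542) = 0.018318.
z = (0.199161 − 0.227788)/0.018318 = -0.028627/0.018318 = -1.5628.
p-value = P(Z > -1.563) ≈ 0.9409.

z = -1.5628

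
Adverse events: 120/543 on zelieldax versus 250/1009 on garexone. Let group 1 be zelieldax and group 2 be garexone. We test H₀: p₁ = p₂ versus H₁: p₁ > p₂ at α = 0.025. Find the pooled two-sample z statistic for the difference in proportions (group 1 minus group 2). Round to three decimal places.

z = -1.181

p̂₁ = 120/543 ≈ 0.22099, p̂₂ = 250/1009 ≈ 0.24777.
Pooled p̂ = (120+250)/(543+1009) = 370/1552 = 0.23840.
SE = √(p̂(1−p̂)(1/n₁+1/n₂)) = √(0.23840·0.76160·0.0028327) = √(0.000514324) = 0.02268.
z = (0.22099 − 0.24777)/0.02268 = -0.02678/0.02268 = -1.181.
p-value = P(Z > -1.181) ≈ 0.8811; since p > α = 0.025, fail to reject H₀.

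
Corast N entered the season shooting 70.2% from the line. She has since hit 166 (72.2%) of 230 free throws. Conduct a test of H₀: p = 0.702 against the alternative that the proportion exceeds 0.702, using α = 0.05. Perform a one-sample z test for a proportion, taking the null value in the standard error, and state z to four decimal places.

z = 0.6545

p̂ = 166/230 = 0.721739.
Standard error under H₀: √(0.702×0.298/230) = 0.030159.
z = (0.721739 − 0.702)/0.030159 = 0.019739/0.030159 = 0.6545.
p-value = P(Z > 0.655) ≈ 0.2564; since p > α = 0.05, fail to reject H₀.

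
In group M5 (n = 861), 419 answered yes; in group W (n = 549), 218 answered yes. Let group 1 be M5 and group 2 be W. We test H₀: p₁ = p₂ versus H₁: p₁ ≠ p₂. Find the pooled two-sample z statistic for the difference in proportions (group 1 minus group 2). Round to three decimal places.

p̂₁ = 419/861 = 0.48664, p̂₂ = 218/549 = 0.39709.
Pooled p̂ = (419+218)/(861+549) = 637/1410 = 0.45177.
SE = √(0.247674 × 0.00298293) = 0.02718.
z = (0.48664 − 0.39709)/0.02718 = 0.08955/0.02718 = 3.295.

z = 3.295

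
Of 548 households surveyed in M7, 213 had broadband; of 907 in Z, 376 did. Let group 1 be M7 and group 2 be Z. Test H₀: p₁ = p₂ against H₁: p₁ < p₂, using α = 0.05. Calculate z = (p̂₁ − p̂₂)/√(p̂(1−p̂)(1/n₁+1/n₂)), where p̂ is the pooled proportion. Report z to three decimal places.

z = -0.974

p̂₁ = 213/548 ≈ 0.38869, p̂₂ = 376/907 ≈ 0.41455.
Pooled p̂ = (213+376)/(548+907) = 589/1455 = 0.40481.
SE = √(p̂(1−p̂)(1/n₁+1/n₂)) = √(0.40481·0.59519·0.00292735) = √(0.000705314) = 0.02656.
z = (0.38869 − 0.41455)/0.02656 = -0.02586/0.02656 = -0.974.
p-value = P(Z < -0.974) ≈ 0.1650; since p > α = 0.05, fail to reject H₀.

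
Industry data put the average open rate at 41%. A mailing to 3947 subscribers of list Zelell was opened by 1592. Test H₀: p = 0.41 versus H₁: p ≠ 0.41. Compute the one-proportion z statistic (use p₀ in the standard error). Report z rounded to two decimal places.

p̂ = 1592/3947 ≈ 0.40334.
Standard error under H₀: √(0.41×0.59/3947) = 0.00783.
z = (0.40334 − 0.41)/0.00783 = -0.00666/0.00783 = -0.85.
Two-sided p-value ≈ 2·Φ(−0.850) = 0.3952.

z = -0.85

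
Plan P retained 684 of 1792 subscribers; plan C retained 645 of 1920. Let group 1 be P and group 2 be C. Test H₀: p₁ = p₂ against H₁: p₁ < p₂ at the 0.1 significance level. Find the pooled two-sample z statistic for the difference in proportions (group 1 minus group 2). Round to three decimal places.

p̂₁ = 684/1792 = 0.381696, p̂₂ = 645/1920 = 0.335938.
Pooled p̂ = (684+645)/(1792+1920) = 1329/3712 = 0.358028.
SE = √(p̂(1−p̂)(1/n₁+1/n₂)) = √(0.358028·0.641972·0.00107887) = √(0.000247972) = 0.015747.
z = (0.381696 − 0.335938)/0.015747 = 0.045758/0.015747 = 2.906.
p-value = P(Z < 2.906) ≈ 0.9982; since p > α = 0.1, fail to reject H₀.

z = 2.906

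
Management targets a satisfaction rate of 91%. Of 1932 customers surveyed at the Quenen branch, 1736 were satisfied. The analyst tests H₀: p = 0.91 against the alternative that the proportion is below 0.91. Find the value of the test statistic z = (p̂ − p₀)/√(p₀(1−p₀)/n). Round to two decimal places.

p̂ = 1736/1932 = 0.89855.
Standard error under H₀: √(0.91×0.09/1932) = 0.00651.
z = (0.89855 − 0.91)/0.00651 = -0.01145/0.00651 = -1.76.

z = -1.76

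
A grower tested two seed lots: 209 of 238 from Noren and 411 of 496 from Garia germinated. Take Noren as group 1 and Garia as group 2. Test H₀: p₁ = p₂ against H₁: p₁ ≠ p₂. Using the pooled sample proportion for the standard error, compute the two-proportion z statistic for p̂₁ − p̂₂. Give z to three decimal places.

p̂₁ = 209/238 = 0.87815, p̂₂ = 411/496 = 0.82863.
Pooled p̂ = (209+411)/(238+496) = 620/734 = 0.84469.
SE = √(0.131191 × 0.00621781) = 0.02856.
z = (0.87815 − 0.82863)/0.02856 = 0.04952/0.02856 = 1.734.
p-value = 2·P(Z > 1.734) ≈ 0.0829.

z = 1.734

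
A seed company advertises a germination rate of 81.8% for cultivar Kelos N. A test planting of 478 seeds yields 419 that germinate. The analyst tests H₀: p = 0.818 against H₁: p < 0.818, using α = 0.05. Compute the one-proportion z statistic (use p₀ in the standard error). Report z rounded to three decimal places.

p̂ = 419/478 = 0.876569.
SE = √(p₀(1−p₀)/n) = √(0.14888/478) = 0.017648.
z = (0.876569 − 0.818)/0.017648 = 0.058569/0.017648 = 3.319.
p-value = P(Z < 3.319) ≈ 0.9995. With α = 0.05, fail to reject H₀.

z = 3.319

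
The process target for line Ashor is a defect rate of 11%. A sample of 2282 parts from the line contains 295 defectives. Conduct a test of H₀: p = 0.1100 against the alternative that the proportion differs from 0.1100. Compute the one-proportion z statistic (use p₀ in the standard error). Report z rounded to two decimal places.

z = 2.94

p̂ = 295/2282 = 0.12927.
Under H₀, SE = √(0.11·0.89/2282) = √(4.2901e-05) = 0.00655.
z = (0.12927 − 0.11)/0.00655 = 0.01927/0.00655 = 2.94.
Two-sided p-value ≈ 2·Φ(−2.942) = 0.0033.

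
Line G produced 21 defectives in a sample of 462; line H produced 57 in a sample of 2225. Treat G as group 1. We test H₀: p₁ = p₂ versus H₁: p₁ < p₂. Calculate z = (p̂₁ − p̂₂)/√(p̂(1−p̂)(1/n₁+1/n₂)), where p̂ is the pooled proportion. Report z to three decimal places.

p̂₁ = 21/462 = 0.04545, p̂₂ = 57/2225 = 0.02562.
Pooled p̂ = (21+57)/(462+2225) = 78/2687 = 0.02903.
SE = √(0.028186 × 0.00261394) = 0.00858.
z = (0.04545 − 0.02562)/0.00858 = 0.01983/0.00858 = 2.311.
p-value = P(Z < 2.311) ≈ 0.9896.

z = 2.311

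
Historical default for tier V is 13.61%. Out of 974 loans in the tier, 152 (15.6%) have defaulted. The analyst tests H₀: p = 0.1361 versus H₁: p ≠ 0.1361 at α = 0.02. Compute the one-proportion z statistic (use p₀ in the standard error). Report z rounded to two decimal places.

z = 1.82

p̂ = 152/974 = 0.1561.
Standard error under H₀: √(0.1361×0.8639/974) = 0.0110.
z = (0.1561 − 0.1361)/0.0110 = 0.0200/0.0110 = 1.82.
Two-sided p-value ≈ 2·Φ(−1.816) = 0.0693, so at α = 0.02 we fail to reject H₀.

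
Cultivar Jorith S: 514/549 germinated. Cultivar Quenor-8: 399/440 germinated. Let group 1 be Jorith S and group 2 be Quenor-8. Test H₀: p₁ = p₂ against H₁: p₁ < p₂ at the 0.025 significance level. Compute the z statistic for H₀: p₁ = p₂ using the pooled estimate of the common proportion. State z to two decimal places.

z = 1.73

p̂₁ = 514/549 ≈ 0.9362, p̂₂ = 399/440 ≈ 0.9068.
Pooled p̂ = (514+399)/(549+440) = 913/989 = 0.9232.
SE = √(0.0709401 × 0.00409422) = 0.0170.
z = (0.9362 − 0.9068)/0.0170 = 0.0294/0.0170 = 1.73.
p-value = P(Z < 1.727) ≈ 0.9579. With α = 0.025, fail to reject H₀.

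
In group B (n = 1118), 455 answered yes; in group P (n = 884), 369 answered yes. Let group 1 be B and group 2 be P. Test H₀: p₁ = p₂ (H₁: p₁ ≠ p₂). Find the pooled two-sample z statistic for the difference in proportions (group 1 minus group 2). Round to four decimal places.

p̂₁ = 455/1118 ≈ 0.406977, p̂₂ = 369/884 ≈ 0.417421.
Pooled p̂ = (455+369)/(1118+884) = 824/2002 = 0.411588.
SE = √(p̂(1−p̂)(1/n₁+1/n₂)) = √(0.411588·0.588412·0.00202568) = √(0.000490585) = 0.022149.
z = (0.406977 − 0.417421)/0.022149 = -0.010444/0.022149 = -0.4715.
p-value = 2·P(Z > 0.472) ≈ 0.6373.

z = -0.4715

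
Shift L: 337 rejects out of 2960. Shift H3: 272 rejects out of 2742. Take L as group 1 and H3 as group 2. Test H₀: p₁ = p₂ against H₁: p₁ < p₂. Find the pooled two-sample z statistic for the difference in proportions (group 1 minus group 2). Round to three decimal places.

z = 1.790

p̂₁ = 337/2960 = 0.113851, p̂₂ = 272/2742 = 0.099198.
Pooled p̂ = (337+272)/(2960+2742) = 609/5702 = 0.106805.
SE = √(p̂(1−p̂)(1/n₁+1/n₂)) = √(0.106805·0.893195·0.000702535) = √(6.702e-05) = 0.008187.
z = (0.113851 − 0.099198)/0.008187 = 0.014653/0.008187 = 1.790.
p-value = P(Z < 1.790) ≈ 0.9633.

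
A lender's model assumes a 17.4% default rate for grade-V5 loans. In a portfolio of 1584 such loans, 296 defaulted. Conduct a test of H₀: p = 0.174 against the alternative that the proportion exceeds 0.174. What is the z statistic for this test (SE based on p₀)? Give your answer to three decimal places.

p̂ = 296/1584 = 0.186869.
Standard error under H₀: √(0.174×0.826/1584) = 0.009525.
z = (0.186869 − 0.174)/0.009525 = 0.012869/0.009525 = 1.351.
p-value = P(Z > 1.351) ≈ 0.0884.

z = 1.351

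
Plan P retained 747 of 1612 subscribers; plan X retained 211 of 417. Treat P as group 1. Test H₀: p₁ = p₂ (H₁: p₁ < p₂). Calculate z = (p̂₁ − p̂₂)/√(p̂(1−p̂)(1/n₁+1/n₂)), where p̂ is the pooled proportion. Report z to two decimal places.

p̂₁ = 747/1612 = 0.4634, p̂₂ = 211/417 = 0.5060.
Pooled p̂ = (747+211)/(1612+417) = 958/2029 = 0.4722.
SE = √(0.249225 × 0.00301843) = 0.0274.
z = (0.4634 − 0.5060)/0.0274 = -0.0426/0.0274 = -1.55.
p-value = P(Z < -1.553) ≈ 0.0602.

z = -1.55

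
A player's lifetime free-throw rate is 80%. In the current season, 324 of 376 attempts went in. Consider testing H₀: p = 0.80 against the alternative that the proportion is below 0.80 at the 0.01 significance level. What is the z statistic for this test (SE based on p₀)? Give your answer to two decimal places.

p̂ = 324/376 = 0.86170.
Under H₀, SE = √(0.8·0.2/376) = √(0.000425532) = 0.02063.
z = (0.86170 − 0.8)/0.02063 = 0.06170/0.02063 = 2.99.
p-value = P(Z < 2.991) ≈ 0.9986. With α = 0.01, fail to reject H₀.

z = 2.99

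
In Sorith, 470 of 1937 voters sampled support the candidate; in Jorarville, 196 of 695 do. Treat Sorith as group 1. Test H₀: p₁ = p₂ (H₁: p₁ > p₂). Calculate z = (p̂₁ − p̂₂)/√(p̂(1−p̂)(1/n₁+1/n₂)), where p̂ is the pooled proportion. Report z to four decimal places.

p̂₁ = 470/1937 = 0.242643, p̂₂ = 196/695 = 0.282014.
Pooled p̂ = (470+196)/(1937+695) = 666/2632 = 0.253040.
SE = √(0.189011 × 0.00195511) = 0.019223.
z = (0.242643 − 0.282014)/0.019223 = -0.039371/0.019223 = -2.0481.
p-value = P(Z > -2.048) ≈ 0.9797.

z = -2.0481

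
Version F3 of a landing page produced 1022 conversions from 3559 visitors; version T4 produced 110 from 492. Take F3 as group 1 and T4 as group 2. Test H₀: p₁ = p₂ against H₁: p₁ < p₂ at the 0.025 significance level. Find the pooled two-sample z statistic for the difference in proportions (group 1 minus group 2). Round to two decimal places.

p̂₁ = 1022/3559 ≈ 0.28716, p̂₂ = 110/492 ≈ 0.22358.
Pooled p̂ = (1022+110)/(3559+492) = 1132/4051 = 0.27944.
SE = √(0.201352 × 0.0023135) = 0.02158.
z = (0.28716 − 0.22358)/0.02158 = 0.06358/0.02158 = 2.95.
p-value = P(Z < 2.946) ≈ 0.9984; since p > α = 0.025, fail to reject H₀.

z = 2.95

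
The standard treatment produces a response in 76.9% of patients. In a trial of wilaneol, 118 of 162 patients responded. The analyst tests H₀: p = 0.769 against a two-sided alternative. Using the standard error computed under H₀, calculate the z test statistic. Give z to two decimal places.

z = -1.23

p̂ = 118/162 = 0.7284.
SE = √(p₀(1−p₀)/n) = √(0.17764/162) = 0.0331.
z = (0.7284 − 0.769)/0.0331 = -0.0406/0.0331 = -1.23.
Two-sided p-value ≈ 2·Φ(−1.226) = 0.2201.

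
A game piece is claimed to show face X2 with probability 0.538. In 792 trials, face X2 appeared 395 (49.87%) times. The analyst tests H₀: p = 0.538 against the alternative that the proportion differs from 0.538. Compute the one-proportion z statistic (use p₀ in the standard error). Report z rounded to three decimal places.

z = -2.216

p̂ = 395/792 ≈ 0.49874.
SE = √(p₀(1−p₀)/n) = √(0.24856/792) = 0.01772.
z = (0.49874 − 0.538)/0.01772 = -0.03926/0.01772 = -2.216.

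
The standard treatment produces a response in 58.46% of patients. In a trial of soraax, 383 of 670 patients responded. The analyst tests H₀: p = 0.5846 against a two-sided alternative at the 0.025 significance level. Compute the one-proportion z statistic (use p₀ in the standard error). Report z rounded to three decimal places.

p̂ = 383/670 = 0.57164.
Under H₀, SE = √(0.5846·0.4154/670) = √(0.000362452) = 0.01904.
z = (0.57164 − 0.5846)/0.01904 = -0.01296/0.01904 = -0.681.
p-value = 2·P(Z > 0.681) ≈ 0.4961. With α = 0.025, fail to reject H₀.

z = -0.681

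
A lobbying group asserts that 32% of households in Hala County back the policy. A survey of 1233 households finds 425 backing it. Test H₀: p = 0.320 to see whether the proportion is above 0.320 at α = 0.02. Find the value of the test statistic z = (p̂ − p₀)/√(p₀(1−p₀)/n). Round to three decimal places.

p̂ = 425/1233 = 0.344688.
SE = √(p₀(1−p₀)/n) = √(0.2176/1233) = 0.013285.
z = (0.344688 − 0.32)/0.013285 = 0.024688/0.013285 = 1.858.
p-value = P(Z > 1.858) ≈ 0.0316; since p > α = 0.02, fail to reject H₀.

z = 1.858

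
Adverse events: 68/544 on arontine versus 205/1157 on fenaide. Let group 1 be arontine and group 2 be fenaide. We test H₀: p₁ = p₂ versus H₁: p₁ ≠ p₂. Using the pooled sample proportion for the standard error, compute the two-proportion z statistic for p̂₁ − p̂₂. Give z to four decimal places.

p̂₁ = 68/544 ≈ 0.125000, p̂₂ = 205/1157 ≈ 0.177182.
Pooled p̂ = (68+205)/(544+1157) = 273/1701 = 0.160494.
SE = √(p̂(1−p̂)(1/n₁+1/n₂)) = √(0.160494·0.839506·0.00270254) = √(0.000364128) = 0.019082.
z = (0.125000 − 0.177182)/0.019082 = -0.052182/0.019082 = -2.7346.
p-value = 2·P(Z > 2.735) ≈ 0.0062.

z = -2.7346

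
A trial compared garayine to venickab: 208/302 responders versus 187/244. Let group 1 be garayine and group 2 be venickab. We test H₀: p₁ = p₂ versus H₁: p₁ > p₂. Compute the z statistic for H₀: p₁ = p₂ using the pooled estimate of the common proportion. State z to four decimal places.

p̂₁ = 208/302 = 0.688742, p̂₂ = 187/244 = 0.766393.
Pooled p̂ = (208+187)/(302+244) = 395/546 = 0.723443.
SE = √(p̂(1−p̂)(1/n₁+1/n₂)) = √(0.723443·0.276557·0.00740962) = √(0.00148247) = 0.038503.
z = (0.688742 − 0.766393)/0.038503 = -0.077651/0.038503 = -2.0168.
p-value = P(Z > -2.017) ≈ 0.9781.

z = -2.0168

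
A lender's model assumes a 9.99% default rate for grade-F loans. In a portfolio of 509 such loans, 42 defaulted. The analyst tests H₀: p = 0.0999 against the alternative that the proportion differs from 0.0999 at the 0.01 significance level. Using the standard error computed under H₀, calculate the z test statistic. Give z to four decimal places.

p̂ = 42/509 ≈ 0.082515.
Standard error under H₀: √(0.0999×0.9001/509) = 0.013291.
z = (0.082515 − 0.0999)/0.013291 = -0.017385/0.013291 = -1.3080.
p-value = 2·P(Z > 1.308) ≈ 0.1909. With α = 0.01, fail to reject H₀.

z = -1.3080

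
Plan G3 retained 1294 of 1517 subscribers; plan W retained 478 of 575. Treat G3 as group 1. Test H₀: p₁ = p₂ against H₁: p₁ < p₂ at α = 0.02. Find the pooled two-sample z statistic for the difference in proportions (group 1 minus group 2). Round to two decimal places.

z = 1.23

p̂₁ = 1294/1517 ≈ 0.8530, p̂₂ = 478/575 ≈ 0.8313.
Pooled p̂ = (1294+478)/(1517+575) = 1772/2092 = 0.8470.
SE = √(0.129566 × 0.00239833) = 0.0176.
z = (0.8530 − 0.8313)/0.0176 = 0.0217/0.0176 = 1.23.
p-value = P(Z < 1.231) ≈ 0.8908, so at α = 0.02 we fail to reject H₀.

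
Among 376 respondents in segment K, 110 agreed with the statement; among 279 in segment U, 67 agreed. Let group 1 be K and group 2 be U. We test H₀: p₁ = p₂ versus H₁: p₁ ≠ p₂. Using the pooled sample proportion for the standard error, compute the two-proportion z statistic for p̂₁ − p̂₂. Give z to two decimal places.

z = 1.49

p̂₁ = 110/376 ≈ 0.29255, p̂₂ = 67/279 ≈ 0.24014.
Pooled p̂ = (110+67)/(376+279) = 177/655 = 0.27023.
SE = √(0.197205 × 0.0062438) = 0.03509.
z = (0.29255 − 0.24014)/0.03509 = 0.05241/0.03509 = 1.49.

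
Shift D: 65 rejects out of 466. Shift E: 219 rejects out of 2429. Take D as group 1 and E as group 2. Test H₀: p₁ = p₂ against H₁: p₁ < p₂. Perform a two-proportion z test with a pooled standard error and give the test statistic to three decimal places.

p̂₁ = 65/466 = 0.13948, p̂₂ = 219/2429 = 0.09016.
Pooled p̂ = (65+219)/(466+2429) = 284/2895 = 0.09810.
SE = √(0.0884765 × 0.00255761) = 0.01504.
z = (0.13948 − 0.09016)/0.01504 = 0.04932/0.01504 = 3.279.

z = 3.279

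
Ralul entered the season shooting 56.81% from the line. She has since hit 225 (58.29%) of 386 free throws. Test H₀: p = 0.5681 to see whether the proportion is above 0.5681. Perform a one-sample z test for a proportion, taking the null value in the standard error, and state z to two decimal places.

p̂ = 225/386 ≈ 0.5829.
Under H₀, SE = √(0.5681·0.4319/386) = √(0.000635654) = 0.0252.
z = (0.5829 − 0.5681)/0.0252 = 0.0148/0.0252 = 0.59.

z = 0.59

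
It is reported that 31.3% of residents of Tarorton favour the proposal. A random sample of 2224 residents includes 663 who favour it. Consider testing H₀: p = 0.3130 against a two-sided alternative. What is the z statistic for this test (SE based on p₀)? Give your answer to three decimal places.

p̂ = 663/2224 = 0.298112.
Standard error under H₀: √(0.313×0.687/2224) = 0.009833.
z = (0.298112 − 0.313)/0.009833 = -0.014888/0.009833 = -1.514.

z = -1.514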